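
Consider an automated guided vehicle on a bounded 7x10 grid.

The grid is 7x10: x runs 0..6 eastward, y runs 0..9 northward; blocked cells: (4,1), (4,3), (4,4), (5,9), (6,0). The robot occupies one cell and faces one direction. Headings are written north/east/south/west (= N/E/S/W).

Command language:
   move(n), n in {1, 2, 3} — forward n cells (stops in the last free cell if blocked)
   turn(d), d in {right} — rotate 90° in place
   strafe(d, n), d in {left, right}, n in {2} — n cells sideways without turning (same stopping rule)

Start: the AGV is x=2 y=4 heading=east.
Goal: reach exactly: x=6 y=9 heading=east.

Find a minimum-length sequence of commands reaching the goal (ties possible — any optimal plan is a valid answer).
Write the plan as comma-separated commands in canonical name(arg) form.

move(1), strafe(left, 2), move(3), strafe(left, 2), strafe(left, 2)

t0: x=2 y=4 heading=east
t=1 move(1) ⇒ x=3 y=4 heading=east
t=2 strafe(left, 2) ⇒ x=3 y=6 heading=east
t=3 move(3) ⇒ x=6 y=6 heading=east
t=4 strafe(left, 2) ⇒ x=6 y=8 heading=east
t=5 strafe(left, 2) ⇒ x=6 y=9 heading=east
shorter routes all fall short; 5 is best.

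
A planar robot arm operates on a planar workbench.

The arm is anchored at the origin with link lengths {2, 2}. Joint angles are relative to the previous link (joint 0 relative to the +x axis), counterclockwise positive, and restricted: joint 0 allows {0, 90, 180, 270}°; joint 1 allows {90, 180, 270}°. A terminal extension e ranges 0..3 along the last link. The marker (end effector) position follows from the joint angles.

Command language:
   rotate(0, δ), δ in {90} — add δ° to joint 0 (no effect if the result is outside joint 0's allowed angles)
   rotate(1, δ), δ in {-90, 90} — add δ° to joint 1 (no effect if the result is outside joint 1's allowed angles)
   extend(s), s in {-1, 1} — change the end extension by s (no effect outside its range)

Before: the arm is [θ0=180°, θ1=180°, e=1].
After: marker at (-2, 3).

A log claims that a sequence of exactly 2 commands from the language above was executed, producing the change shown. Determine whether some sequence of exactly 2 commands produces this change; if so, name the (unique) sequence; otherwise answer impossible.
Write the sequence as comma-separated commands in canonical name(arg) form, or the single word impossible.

rotate(1, 90), rotate(1, 90)

from: [θ0=180°, θ1=180°, e=1]
[1] after rotate(1, 90): [θ0=180°, θ1=270°, e=1]
[2] after rotate(1, 90): [θ0=180°, θ1=270°, e=1]
uniquely the one of 25 2-step routes that fits.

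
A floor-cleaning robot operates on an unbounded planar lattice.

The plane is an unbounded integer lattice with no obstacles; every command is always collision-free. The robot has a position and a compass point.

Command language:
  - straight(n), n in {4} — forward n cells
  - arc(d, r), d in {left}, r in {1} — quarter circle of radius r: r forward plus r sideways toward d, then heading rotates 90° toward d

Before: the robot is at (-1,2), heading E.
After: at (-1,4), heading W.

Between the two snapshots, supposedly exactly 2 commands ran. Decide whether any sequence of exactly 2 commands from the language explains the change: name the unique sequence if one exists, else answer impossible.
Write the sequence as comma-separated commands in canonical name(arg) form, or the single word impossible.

key: cell and facing (now W) both changed — the 2 commands mix motion and turning
from: at (-1,2), heading E
t=1 arc(left, 1) ⇒ at (0,3), heading N
t=2 arc(left, 1) ⇒ at (-1,4), heading W
uniquely the one of 4 2-step routes that fits.

arc(left, 1), arc(left, 1)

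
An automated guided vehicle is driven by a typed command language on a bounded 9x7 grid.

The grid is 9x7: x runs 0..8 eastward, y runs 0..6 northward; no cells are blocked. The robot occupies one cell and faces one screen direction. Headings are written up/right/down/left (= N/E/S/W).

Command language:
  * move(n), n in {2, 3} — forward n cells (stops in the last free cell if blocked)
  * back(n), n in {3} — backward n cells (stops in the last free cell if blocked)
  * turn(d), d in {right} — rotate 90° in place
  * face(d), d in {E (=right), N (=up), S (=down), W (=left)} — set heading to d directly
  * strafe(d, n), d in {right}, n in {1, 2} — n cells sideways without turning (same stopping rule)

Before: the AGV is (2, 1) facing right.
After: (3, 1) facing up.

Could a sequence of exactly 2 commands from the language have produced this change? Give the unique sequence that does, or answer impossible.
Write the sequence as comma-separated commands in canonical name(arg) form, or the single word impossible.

key: running strafe(right, 1) before face(N) would end elsewhere — order is forced
begin: (2, 1) facing right
t=1 face(N) ⇒ (2, 1) facing up
t=2 strafe(right, 1) ⇒ (3, 1) facing up
uniquely the one of 100 2-step routes that fits.

face(N), strafe(right, 1)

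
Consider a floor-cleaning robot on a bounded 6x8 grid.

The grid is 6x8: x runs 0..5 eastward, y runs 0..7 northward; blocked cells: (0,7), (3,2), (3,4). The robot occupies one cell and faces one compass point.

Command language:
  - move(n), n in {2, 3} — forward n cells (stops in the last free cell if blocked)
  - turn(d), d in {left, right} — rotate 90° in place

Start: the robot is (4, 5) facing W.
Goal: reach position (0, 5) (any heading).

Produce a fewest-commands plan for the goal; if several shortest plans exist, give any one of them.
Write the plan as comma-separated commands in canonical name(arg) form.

move(3), move(3)

from: (4, 5) facing W
t=1 move(3) ⇒ (1, 5) facing W
t=2 move(3) ⇒ (0, 5) facing W
nothing shorter than 2 reaches the goal.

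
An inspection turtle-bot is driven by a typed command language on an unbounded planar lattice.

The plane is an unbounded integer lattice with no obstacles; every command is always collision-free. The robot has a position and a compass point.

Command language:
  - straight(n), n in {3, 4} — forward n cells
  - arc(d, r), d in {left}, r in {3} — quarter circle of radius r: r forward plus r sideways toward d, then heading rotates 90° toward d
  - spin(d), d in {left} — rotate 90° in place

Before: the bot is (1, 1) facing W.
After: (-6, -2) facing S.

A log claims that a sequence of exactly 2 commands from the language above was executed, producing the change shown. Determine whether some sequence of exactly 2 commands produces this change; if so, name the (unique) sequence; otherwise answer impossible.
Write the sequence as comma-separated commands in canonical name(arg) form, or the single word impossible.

straight(4), arc(left, 3)

key: order matters: swapping straight(4) and arc(left, 3) lands elsewhere
begin: (1, 1) facing W
t=1 straight(4) ⇒ (-3, 1) facing W
t=2 arc(left, 3) ⇒ (-6, -2) facing S
all 16 alternatives checked — unique.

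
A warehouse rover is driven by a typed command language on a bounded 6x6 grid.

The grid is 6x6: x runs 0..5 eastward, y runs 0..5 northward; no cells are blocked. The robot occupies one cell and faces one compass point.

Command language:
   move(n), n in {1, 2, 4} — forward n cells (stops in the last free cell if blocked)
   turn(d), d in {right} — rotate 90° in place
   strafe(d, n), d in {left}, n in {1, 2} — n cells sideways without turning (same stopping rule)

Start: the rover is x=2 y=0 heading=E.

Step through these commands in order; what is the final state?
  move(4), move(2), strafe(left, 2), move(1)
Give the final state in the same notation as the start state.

t0: x=2 y=0 heading=E
t=1 move(4) ⇒ x=5 y=0 heading=E
t=2 move(2) ⇒ x=5 y=0 heading=E
t=3 strafe(left, 2) ⇒ x=5 y=2 heading=E
t=4 move(1) ⇒ x=5 y=2 heading=E

x=5 y=2 heading=E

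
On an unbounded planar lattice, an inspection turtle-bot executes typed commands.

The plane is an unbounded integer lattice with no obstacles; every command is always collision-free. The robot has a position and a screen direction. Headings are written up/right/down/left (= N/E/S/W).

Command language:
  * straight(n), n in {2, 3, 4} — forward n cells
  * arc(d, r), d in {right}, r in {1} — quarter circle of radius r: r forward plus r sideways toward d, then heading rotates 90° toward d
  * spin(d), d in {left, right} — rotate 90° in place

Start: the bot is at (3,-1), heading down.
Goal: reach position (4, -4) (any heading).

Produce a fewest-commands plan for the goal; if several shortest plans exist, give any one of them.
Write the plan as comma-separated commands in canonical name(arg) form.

t0: at (3,-1), heading down
t=1 straight(2) ⇒ at (3,-3), heading down
t=2 spin(left) ⇒ at (3,-3), heading right
t=3 arc(right, 1) ⇒ at (4,-4), heading down
nothing shorter than 3 reaches the goal.

straight(2), spin(left), arc(right, 1)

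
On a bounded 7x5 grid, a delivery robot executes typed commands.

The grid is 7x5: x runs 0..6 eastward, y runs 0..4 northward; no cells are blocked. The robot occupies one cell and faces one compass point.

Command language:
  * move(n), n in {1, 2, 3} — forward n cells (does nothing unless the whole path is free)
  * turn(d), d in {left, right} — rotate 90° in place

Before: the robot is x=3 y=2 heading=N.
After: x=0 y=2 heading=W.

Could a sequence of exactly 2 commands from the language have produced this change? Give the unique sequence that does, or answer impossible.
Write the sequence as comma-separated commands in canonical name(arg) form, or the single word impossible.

key: order matters: swapping turn(left) and move(3) lands elsewhere
begin: x=3 y=2 heading=N
t=1 turn(left) ⇒ x=3 y=2 heading=W
t=2 move(3) ⇒ x=0 y=2 heading=W
no other 2-command option fits: unique.

turn(left), move(3)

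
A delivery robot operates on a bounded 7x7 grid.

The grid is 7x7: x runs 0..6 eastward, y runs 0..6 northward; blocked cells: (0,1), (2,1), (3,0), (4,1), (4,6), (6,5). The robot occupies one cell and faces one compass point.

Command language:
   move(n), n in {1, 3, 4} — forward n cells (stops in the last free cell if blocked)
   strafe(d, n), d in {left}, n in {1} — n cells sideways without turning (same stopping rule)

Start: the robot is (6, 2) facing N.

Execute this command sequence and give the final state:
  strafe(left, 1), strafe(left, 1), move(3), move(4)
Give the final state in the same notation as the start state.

begin: (6, 2) facing N
t=1 strafe(left, 1) ⇒ (5, 2) facing N
t=2 strafe(left, 1) ⇒ (4, 2) facing N
t=3 move(3) ⇒ (4, 5) facing N
t=4 move(4) ⇒ (4, 5) facing N

(4, 5) facing N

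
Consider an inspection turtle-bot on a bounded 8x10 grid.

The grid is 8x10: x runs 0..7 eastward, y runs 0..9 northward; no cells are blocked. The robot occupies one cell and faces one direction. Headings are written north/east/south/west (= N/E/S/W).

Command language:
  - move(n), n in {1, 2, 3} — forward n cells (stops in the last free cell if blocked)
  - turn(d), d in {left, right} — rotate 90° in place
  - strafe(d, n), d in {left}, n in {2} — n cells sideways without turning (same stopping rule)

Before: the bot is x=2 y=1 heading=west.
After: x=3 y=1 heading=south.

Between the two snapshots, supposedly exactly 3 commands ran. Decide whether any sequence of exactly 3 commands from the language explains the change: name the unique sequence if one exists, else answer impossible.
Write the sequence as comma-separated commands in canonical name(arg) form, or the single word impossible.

key: cell and facing (now S) both changed — the 3 commands mix motion and turning
begin: x=2 y=1 heading=west
[1] after move(1): x=1 y=1 heading=west
[2] after turn(left): x=1 y=1 heading=south
[3] after strafe(left, 2): x=3 y=1 heading=south
all 216 alternatives checked — unique.

move(1), turn(left), strafe(left, 2)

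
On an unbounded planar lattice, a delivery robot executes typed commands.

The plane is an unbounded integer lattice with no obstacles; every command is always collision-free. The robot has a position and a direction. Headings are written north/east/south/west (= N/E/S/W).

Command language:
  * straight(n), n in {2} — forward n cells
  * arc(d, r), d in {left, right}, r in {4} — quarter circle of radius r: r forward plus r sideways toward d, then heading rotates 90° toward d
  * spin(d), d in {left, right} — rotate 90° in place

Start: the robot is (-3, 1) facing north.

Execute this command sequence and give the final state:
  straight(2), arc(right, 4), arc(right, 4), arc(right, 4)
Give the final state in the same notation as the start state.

from: (-3, 1) facing north
t=1 straight(2) ⇒ (-3, 3) facing north
t=2 arc(right, 4) ⇒ (1, 7) facing east
t=3 arc(right, 4) ⇒ (5, 3) facing south
t=4 arc(right, 4) ⇒ (1, -1) facing west

(1, -1) facing west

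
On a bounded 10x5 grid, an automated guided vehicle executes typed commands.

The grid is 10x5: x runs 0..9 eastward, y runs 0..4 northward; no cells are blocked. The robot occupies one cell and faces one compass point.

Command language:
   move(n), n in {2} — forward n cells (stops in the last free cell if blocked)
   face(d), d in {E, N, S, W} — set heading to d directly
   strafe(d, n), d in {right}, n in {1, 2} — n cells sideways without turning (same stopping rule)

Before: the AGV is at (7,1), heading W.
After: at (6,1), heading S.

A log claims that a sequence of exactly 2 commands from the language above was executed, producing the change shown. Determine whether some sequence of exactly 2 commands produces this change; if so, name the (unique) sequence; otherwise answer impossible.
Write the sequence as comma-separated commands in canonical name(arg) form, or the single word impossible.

face(S), strafe(right, 1)

key: running strafe(right, 1) before face(S) would end elsewhere — order is forced
initial: at (7,1), heading W
[1] after face(S): at (7,1), heading S
[2] after strafe(right, 1): at (6,1), heading S
no other 2-command option fits: unique.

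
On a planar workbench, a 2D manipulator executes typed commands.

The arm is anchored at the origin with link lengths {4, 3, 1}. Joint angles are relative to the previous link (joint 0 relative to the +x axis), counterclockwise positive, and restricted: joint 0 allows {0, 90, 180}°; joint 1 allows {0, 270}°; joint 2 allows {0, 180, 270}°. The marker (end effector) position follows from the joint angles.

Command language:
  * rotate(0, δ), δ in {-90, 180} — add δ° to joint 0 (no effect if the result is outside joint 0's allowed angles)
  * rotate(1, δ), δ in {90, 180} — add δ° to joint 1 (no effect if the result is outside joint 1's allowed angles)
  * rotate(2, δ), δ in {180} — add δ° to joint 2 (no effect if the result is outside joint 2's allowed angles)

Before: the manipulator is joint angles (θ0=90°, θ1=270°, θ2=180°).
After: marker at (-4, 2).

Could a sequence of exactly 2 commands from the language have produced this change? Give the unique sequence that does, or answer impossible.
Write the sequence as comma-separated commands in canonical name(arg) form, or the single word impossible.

rotate(0, -90), rotate(0, 180)

key: running rotate(0, 180) before rotate(0, -90) would end elsewhere — order is forced
initial: joint angles (θ0=90°, θ1=270°, θ2=180°)
1. rotate(0, -90) → joint angles (θ0=0°, θ1=270°, θ2=180°)
2. rotate(0, 180) → joint angles (θ0=180°, θ1=270°, θ2=180°)
no other 2-command option fits: unique.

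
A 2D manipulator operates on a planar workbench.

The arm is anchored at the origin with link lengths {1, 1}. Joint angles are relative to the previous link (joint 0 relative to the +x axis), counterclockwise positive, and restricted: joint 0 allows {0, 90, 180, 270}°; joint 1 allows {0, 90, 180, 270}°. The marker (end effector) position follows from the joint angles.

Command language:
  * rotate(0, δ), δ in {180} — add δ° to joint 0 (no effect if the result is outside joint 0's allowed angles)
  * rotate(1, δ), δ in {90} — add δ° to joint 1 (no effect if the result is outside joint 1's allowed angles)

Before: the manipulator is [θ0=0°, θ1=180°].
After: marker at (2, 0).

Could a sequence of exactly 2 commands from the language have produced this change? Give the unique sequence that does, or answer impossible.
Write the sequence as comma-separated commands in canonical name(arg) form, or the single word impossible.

rotate(1, 90), rotate(1, 90)

t0: [θ0=0°, θ1=180°]
1. rotate(1, 90) → [θ0=0°, θ1=270°]
2. rotate(1, 90) → [θ0=0°, θ1=0°]
uniquely the one of 4 2-step routes that fits.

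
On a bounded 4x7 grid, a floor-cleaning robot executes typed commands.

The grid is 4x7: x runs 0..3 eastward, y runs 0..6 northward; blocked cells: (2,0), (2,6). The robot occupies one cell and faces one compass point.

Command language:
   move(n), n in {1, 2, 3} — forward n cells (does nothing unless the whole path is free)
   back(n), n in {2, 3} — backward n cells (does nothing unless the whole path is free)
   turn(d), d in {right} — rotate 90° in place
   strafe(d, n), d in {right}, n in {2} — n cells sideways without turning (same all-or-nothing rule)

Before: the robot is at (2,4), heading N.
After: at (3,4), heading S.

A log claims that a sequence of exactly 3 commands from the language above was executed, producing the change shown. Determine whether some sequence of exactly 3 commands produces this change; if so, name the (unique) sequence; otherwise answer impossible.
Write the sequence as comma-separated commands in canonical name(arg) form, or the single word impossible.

turn(right), move(1), turn(right)

key: cell and facing (now S) both changed — the 3 commands mix motion and turning
from: at (2,4), heading N
[1] after turn(right): at (2,4), heading E
[2] after move(1): at (3,4), heading E
[3] after turn(right): at (3,4), heading S
all 343 alternatives checked — unique.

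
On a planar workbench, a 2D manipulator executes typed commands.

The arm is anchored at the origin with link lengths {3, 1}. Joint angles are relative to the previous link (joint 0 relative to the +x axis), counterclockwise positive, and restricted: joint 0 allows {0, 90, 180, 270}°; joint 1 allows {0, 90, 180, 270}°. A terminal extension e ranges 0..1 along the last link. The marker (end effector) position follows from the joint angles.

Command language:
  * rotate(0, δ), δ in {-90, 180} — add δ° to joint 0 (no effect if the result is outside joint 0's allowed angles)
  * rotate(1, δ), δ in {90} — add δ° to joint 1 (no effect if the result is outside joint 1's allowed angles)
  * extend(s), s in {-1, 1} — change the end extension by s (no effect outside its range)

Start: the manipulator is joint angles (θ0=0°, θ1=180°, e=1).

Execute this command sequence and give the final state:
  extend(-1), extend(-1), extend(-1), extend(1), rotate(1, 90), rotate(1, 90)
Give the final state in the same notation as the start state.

joint angles (θ0=0°, θ1=0°, e=1)

from: joint angles (θ0=0°, θ1=180°, e=1)
1. extend(-1) → joint angles (θ0=0°, θ1=180°, e=0)
2. extend(-1) → joint angles (θ0=0°, θ1=180°, e=0)
3. extend(-1) → joint angles (θ0=0°, θ1=180°, e=0)
4. extend(1) → joint angles (θ0=0°, θ1=180°, e=1)
5. rotate(1, 90) → joint angles (θ0=0°, θ1=270°, e=1)
6. rotate(1, 90) → joint angles (θ0=0°, θ1=0°, e=1)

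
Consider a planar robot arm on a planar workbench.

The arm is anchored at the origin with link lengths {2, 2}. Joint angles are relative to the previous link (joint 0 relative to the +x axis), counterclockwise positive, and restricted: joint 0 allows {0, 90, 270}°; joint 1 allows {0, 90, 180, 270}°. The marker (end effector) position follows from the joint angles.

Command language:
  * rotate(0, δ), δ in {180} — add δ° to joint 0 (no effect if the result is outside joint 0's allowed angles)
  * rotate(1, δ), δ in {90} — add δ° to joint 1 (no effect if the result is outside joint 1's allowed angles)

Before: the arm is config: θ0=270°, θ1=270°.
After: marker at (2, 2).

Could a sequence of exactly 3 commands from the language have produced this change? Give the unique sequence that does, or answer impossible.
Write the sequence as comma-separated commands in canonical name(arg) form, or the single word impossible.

t0: config: θ0=270°, θ1=270°
[1] after rotate(0, 180): config: θ0=90°, θ1=270°
[2] after rotate(0, 180): config: θ0=270°, θ1=270°
[3] after rotate(0, 180): config: θ0=90°, θ1=270°
no rival 3-sequence matches.

rotate(0, 180), rotate(0, 180), rotate(0, 180)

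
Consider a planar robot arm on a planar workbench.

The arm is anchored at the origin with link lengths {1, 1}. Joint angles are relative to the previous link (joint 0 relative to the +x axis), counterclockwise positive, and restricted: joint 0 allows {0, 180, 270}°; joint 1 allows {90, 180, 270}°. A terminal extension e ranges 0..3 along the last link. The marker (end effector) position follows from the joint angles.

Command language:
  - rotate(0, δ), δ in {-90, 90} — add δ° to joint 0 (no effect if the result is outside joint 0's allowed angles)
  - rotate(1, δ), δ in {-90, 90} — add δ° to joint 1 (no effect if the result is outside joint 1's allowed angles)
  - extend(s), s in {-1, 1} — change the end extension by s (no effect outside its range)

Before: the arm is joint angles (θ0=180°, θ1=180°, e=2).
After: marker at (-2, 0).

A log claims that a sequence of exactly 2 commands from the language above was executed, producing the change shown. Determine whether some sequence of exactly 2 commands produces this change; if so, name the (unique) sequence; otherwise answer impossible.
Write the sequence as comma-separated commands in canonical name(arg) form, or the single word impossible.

rotate(0, 90), rotate(0, 90)

begin: joint angles (θ0=180°, θ1=180°, e=2)
1. rotate(0, 90) → joint angles (θ0=270°, θ1=180°, e=2)
2. rotate(0, 90) → joint angles (θ0=0°, θ1=180°, e=2)
no rival 2-sequence matches.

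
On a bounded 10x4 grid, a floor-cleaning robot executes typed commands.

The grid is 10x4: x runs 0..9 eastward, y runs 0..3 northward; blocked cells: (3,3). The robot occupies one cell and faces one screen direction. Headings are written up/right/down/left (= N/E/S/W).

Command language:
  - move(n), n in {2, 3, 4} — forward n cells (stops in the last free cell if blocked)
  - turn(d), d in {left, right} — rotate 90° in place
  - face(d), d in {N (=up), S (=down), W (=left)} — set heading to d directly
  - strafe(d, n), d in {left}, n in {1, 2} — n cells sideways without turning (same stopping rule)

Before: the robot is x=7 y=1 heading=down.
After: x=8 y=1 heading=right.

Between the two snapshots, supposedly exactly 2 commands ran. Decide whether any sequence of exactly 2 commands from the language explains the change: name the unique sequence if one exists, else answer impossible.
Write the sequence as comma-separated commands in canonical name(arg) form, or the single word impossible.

key: running turn(left) before strafe(left, 1) would end elsewhere — order is forced
start: x=7 y=1 heading=down
[1] after strafe(left, 1): x=8 y=1 heading=down
[2] after turn(left): x=8 y=1 heading=right
no other 2-command option fits: unique.

strafe(left, 1), turn(left)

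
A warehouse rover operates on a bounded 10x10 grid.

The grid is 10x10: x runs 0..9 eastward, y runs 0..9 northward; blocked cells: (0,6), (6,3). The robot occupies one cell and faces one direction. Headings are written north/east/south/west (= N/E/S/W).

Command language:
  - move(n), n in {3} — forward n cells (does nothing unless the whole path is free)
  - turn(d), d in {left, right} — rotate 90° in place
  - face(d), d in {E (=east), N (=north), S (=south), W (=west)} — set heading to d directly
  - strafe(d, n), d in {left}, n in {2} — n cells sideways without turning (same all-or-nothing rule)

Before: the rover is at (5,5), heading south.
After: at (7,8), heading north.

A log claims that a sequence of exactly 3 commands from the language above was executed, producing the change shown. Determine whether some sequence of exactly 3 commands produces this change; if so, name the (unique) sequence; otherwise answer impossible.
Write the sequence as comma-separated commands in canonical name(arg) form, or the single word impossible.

key: running move(3) before strafe(left, 2) would end elsewhere — order is forced
t0: at (5,5), heading south
t=1 strafe(left, 2) ⇒ at (7,5), heading south
t=2 face(N) ⇒ at (7,5), heading north
t=3 move(3) ⇒ at (7,8), heading north
no rival 3-sequence matches.

strafe(left, 2), face(N), move(3)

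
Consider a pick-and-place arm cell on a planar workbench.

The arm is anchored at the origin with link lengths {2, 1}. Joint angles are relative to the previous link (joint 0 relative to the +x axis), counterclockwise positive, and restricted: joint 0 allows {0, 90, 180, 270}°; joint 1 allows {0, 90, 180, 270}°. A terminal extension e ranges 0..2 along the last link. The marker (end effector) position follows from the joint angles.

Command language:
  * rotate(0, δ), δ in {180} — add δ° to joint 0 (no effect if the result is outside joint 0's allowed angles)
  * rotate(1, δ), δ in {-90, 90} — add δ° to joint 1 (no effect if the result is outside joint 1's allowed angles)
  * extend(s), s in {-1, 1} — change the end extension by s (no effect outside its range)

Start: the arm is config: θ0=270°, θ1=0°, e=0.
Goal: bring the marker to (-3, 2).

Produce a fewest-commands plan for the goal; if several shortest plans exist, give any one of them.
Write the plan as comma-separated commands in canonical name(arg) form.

begin: config: θ0=270°, θ1=0°, e=0
[1] after rotate(1, 90): config: θ0=270°, θ1=90°, e=0
[2] after extend(1): config: θ0=270°, θ1=90°, e=1
[3] after extend(1): config: θ0=270°, θ1=90°, e=2
[4] after rotate(0, 180): config: θ0=90°, θ1=90°, e=2
minimal: 4 command(s), checked below 4.

rotate(1, 90), extend(1), extend(1), rotate(0, 180)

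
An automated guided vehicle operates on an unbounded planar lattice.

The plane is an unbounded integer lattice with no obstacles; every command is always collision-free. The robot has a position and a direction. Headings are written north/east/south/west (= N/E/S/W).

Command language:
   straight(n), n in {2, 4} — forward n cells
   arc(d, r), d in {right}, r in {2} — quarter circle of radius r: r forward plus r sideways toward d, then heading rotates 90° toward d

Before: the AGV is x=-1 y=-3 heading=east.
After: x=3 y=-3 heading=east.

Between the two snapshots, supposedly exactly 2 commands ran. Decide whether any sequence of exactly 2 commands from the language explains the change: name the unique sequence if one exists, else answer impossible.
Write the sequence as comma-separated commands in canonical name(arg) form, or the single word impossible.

key: heading stays E — no command in the sequence turns
from: x=-1 y=-3 heading=east
step 1 (straight(2)): x=1 y=-3 heading=east
step 2 (straight(2)): x=3 y=-3 heading=east
all 9 alternatives checked — unique.

straight(2), straight(2)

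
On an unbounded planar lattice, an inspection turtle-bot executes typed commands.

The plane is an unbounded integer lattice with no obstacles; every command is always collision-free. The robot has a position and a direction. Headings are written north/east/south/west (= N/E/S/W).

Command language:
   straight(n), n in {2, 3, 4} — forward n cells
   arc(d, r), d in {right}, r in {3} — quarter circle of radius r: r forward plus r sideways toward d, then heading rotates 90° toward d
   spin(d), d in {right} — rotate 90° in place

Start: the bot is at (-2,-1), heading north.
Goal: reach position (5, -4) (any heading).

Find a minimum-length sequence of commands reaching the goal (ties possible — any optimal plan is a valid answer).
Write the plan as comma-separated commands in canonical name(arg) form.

from: at (-2,-1), heading north
t=1 spin(right) ⇒ at (-2,-1), heading east
t=2 straight(4) ⇒ at (2,-1), heading east
t=3 arc(right, 3) ⇒ at (5,-4), heading south
no 2-step plan works, so 3 is optimal.

spin(right), straight(4), arc(right, 3)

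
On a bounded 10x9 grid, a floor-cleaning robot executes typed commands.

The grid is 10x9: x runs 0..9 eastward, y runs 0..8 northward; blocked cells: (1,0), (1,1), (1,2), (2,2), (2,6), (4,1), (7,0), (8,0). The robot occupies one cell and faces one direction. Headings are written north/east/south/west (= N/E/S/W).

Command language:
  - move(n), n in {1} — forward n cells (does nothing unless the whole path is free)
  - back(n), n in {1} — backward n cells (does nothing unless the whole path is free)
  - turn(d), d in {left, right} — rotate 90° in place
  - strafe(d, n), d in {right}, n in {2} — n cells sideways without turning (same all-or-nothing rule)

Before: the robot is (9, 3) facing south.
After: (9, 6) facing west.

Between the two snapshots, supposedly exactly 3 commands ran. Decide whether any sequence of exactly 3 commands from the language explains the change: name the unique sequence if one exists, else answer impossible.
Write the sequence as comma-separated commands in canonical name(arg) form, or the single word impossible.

key: cell and facing (now W) both changed — the 3 commands mix motion and turning
start: (9, 3) facing south
1. back(1) → (9, 4) facing south
2. turn(right) → (9, 4) facing west
3. strafe(right, 2) → (9, 6) facing west
uniquely the one of 125 3-step routes that fits.

back(1), turn(right), strafe(right, 2)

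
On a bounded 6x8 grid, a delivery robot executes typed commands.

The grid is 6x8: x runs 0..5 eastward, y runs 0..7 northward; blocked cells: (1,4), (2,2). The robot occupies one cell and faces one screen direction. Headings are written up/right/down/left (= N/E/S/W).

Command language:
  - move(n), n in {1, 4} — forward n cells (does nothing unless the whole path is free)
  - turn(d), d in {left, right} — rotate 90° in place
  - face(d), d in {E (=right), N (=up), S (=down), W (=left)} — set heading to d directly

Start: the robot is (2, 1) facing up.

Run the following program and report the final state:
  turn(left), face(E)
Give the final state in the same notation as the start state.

(2, 1) facing right

initial: (2, 1) facing up
step 1 (turn(left)): (2, 1) facing left
step 2 (face(E)): (2, 1) facing right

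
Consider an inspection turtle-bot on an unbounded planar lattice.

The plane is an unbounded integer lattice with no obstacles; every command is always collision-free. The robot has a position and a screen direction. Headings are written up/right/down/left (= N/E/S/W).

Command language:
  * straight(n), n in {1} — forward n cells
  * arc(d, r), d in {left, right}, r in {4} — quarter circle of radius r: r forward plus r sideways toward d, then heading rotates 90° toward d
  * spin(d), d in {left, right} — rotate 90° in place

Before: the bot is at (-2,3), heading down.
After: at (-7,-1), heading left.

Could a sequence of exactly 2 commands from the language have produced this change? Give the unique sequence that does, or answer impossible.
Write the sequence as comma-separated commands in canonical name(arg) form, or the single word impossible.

arc(right, 4), straight(1)

key: order matters: swapping arc(right, 4) and straight(1) lands elsewhere
start: at (-2,3), heading down
[1] after arc(right, 4): at (-6,-1), heading left
[2] after straight(1): at (-7,-1), heading left
all 25 alternatives checked — unique.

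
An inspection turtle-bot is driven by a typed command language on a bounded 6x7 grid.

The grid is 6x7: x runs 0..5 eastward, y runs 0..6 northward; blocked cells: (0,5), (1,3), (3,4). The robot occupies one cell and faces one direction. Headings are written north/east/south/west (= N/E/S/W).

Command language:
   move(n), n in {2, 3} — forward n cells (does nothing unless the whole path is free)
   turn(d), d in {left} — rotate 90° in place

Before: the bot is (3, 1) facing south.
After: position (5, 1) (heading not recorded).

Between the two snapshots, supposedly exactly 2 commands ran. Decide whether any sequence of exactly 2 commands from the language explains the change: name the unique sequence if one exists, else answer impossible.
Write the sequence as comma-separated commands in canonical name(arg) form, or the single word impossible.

key: order matters: swapping turn(left) and move(2) lands elsewhere
from: (3, 1) facing south
[1] after turn(left): (3, 1) facing east
[2] after move(2): (5, 1) facing east
no rival 2-sequence matches.

turn(left), move(2)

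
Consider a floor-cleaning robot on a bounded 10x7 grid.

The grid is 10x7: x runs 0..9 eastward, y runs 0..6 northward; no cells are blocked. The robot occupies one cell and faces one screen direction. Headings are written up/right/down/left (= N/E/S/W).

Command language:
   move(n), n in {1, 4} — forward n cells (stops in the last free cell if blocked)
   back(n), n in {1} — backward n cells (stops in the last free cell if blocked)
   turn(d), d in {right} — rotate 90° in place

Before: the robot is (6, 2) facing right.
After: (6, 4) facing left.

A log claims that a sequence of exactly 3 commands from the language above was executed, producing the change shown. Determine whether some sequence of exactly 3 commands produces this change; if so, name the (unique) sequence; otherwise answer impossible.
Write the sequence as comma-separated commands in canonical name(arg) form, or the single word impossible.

checked all 3-command options: none fits.

impossible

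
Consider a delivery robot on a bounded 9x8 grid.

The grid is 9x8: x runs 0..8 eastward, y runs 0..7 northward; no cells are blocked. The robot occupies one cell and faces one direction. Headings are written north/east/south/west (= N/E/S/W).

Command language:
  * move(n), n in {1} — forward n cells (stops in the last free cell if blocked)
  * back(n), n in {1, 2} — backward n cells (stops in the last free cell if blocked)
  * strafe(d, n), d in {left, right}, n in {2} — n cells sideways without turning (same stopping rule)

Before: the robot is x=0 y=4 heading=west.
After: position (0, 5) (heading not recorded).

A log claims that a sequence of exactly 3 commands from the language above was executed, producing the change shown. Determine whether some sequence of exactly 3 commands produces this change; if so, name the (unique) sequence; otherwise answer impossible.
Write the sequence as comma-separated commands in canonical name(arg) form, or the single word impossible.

strafe(right, 2), strafe(right, 2), strafe(left, 2)

key: the second strafe(right, 2) runs into the grid edge before its full distance
t0: x=0 y=4 heading=west
step 1 (strafe(right, 2)): x=0 y=6 heading=west
step 2 (strafe(right, 2)): x=0 y=7 heading=west
step 3 (strafe(left, 2)): x=0 y=5 heading=west
uniquely the one of 125 3-step routes that fits.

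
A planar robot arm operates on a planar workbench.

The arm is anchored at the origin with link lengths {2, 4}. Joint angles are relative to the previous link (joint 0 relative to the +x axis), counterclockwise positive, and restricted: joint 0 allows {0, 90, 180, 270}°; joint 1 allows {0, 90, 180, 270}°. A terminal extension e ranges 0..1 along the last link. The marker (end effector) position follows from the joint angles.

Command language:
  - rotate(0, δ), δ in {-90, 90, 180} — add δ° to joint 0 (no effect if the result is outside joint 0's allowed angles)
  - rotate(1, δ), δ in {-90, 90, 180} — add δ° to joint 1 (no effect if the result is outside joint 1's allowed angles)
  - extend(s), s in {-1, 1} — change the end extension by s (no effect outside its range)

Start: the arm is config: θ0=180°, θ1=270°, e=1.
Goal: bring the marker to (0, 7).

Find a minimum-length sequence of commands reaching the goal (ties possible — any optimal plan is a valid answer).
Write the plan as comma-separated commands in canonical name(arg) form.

t0: config: θ0=180°, θ1=270°, e=1
[1] after rotate(1, 90): config: θ0=180°, θ1=0°, e=1
[2] after rotate(0, -90): config: θ0=90°, θ1=0°, e=1
no 1-step plan works, so 2 is optimal.

rotate(1, 90), rotate(0, -90)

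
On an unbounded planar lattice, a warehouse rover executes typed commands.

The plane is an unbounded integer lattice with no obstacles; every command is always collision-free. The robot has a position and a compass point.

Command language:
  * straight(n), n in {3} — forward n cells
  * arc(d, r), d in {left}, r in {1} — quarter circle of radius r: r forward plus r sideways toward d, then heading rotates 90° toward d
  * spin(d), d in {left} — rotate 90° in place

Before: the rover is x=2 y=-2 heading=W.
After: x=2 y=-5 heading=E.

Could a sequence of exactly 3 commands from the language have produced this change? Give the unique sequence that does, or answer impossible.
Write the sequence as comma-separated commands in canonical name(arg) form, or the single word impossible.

key: cell and facing (now E) both changed — the 3 commands mix motion and turning
begin: x=2 y=-2 heading=W
t=1 spin(left) ⇒ x=2 y=-2 heading=S
t=2 straight(3) ⇒ x=2 y=-5 heading=S
t=3 spin(left) ⇒ x=2 y=-5 heading=E
no other 3-command option fits: unique.

spin(left), straight(3), spin(left)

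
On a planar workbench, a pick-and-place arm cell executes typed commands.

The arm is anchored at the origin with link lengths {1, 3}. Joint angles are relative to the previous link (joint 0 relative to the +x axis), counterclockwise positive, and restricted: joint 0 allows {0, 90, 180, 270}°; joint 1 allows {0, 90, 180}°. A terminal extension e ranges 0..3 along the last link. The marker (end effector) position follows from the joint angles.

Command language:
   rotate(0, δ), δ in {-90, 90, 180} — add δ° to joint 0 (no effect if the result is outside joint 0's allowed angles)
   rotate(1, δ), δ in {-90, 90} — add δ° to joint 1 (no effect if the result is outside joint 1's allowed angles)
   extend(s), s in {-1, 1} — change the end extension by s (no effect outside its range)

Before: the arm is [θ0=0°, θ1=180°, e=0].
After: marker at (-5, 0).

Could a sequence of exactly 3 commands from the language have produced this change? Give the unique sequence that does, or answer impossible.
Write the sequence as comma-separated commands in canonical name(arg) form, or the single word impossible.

from: [θ0=0°, θ1=180°, e=0]
1. extend(1) → [θ0=0°, θ1=180°, e=1]
2. extend(1) → [θ0=0°, θ1=180°, e=2]
3. extend(1) → [θ0=0°, θ1=180°, e=3]
no other 3-command option fits: unique.

extend(1), extend(1), extend(1)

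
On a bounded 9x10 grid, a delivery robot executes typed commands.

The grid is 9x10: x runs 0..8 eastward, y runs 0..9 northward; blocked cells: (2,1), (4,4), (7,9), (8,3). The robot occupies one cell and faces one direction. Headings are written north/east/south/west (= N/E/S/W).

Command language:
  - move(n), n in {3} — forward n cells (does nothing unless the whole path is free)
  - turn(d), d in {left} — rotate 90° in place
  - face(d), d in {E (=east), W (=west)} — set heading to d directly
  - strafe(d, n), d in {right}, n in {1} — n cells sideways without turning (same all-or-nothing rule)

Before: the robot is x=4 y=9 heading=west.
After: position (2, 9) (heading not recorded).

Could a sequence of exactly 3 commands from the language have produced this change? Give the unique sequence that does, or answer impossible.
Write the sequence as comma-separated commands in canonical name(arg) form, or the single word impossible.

key: order matters: swapping turn(left) and strafe(right, 1) lands elsewhere
start: x=4 y=9 heading=west
[1] after turn(left): x=4 y=9 heading=south
[2] after strafe(right, 1): x=3 y=9 heading=south
[3] after strafe(right, 1): x=2 y=9 heading=south
uniquely the one of 125 3-step routes that fits.

turn(left), strafe(right, 1), strafe(right, 1)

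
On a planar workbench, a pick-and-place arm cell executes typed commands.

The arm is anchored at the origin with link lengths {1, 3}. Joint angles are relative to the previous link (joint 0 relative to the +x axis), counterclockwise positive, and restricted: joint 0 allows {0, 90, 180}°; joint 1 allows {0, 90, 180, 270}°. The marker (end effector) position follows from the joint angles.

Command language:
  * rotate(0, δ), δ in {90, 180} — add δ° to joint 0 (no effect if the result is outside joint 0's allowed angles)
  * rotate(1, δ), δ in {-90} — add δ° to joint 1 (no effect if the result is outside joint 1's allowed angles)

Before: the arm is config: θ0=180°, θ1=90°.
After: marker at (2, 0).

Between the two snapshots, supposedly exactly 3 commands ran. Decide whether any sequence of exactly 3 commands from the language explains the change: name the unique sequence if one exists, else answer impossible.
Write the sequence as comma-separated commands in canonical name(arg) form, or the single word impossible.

begin: config: θ0=180°, θ1=90°
t=1 rotate(1, -90) ⇒ config: θ0=180°, θ1=0°
t=2 rotate(1, -90) ⇒ config: θ0=180°, θ1=270°
t=3 rotate(1, -90) ⇒ config: θ0=180°, θ1=180°
uniquely the one of 27 3-step routes that fits.

rotate(1, -90), rotate(1, -90), rotate(1, -90)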